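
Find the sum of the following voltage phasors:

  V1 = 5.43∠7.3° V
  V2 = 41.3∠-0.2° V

Step 1 — Convert each phasor to rectangular form:
  V1 = 5.43·(cos(7.3°) + j·sin(7.3°)) = 5.386 + j0.69 V
  V2 = 41.3·(cos(-0.2°) + j·sin(-0.2°)) = 41.3 - j0.1442 V
Step 2 — Sum components: V_total = 46.69 + j0.5458 V.
Step 3 — Convert to polar: |V_total| = 46.69 V, ∠V_total = 0.7°.

V_total = 46.69∠0.7° V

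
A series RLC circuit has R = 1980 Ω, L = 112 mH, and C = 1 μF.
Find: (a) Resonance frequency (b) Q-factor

Step 1 — Resonance condition Im(Z)=0 gives ω₀ = 1/√(LC).
Step 2 — ω₀ = 1/√(0.112·1e-06) = 2988 rad/s.
Step 3 — f₀ = ω₀/(2π) = 475.6 Hz.
Step 4 — Series Q: Q = ω₀L/R = 2988·0.112/1980 = 0.169.

(a) f₀ = 475.6 Hz  (b) Q = 0.169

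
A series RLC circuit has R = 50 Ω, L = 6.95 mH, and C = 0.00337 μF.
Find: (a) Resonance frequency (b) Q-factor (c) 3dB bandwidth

Step 1 — Resonance: ω₀ = 1/√(LC) = 1/√(0.00695·3.37e-09) = 2.066e+05 rad/s.
Step 2 — f₀ = ω₀/(2π) = 3.289e+04 Hz.
Step 3 — Series Q: Q = ω₀L/R = 2.066e+05·0.00695/50 = 28.72.
Step 4 — Bandwidth: Δω = ω₀/Q = 7194 rad/s; BW = Δω/(2π) = 1145 Hz.

(a) f₀ = 3.289e+04 Hz  (b) Q = 28.72  (c) BW = 1145 Hz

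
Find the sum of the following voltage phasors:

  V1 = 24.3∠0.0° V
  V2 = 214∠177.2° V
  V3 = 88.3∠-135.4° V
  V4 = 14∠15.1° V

Step 1 — Convert each phasor to rectangular form:
  V1 = 24.3·(cos(0.0°) + j·sin(0.0°)) = 24.3 V
  V2 = 214·(cos(177.2°) + j·sin(177.2°)) = -213.7 + j10.45 V
  V3 = 88.3·(cos(-135.4°) + j·sin(-135.4°)) = -62.87 - j62 V
  V4 = 14·(cos(15.1°) + j·sin(15.1°)) = 13.52 + j3.647 V
Step 2 — Sum components: V_total = -238.8 - j47.9 V.
Step 3 — Convert to polar: |V_total| = 243.6 V, ∠V_total = -168.7°.

V_total = 243.6∠-168.7° V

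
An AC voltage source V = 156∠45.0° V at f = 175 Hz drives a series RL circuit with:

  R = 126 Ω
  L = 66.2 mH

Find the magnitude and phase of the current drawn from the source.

Step 1 — Angular frequency: ω = 2π·f = 2π·175 = 1100 rad/s.
Step 2 — Component impedances:
  R: Z = R = 126 Ω
  L: Z = jωL = j·1100·0.0662 = 0 + j72.79 Ω
Step 3 — Series combination: Z_total = R + L = 126 + j72.79 Ω = 145.5∠30.0° Ω.
Step 4 — Source phasor: V = 156∠45.0° V = 110.3 + j110.3 V.
Step 5 — Ohm's law: I = V / Z_total = (110.3 + j110.3) / (126 + j72.79) = 1.036 + j0.2772 A.
Step 6 — Convert to polar: |I| = 1.072 A, ∠I = 15.0°.

I = 1.072∠15.0° A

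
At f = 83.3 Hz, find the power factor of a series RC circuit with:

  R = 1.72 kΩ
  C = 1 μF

Step 1 — Angular frequency: ω = 2π·f = 2π·83.3 = 523.4 rad/s.
Step 2 — Component impedances:
  R: Z = R = 1720 Ω
  C: Z = 1/(jωC) = -j/(ω·C) = 0 - j1911 Ω
Step 3 — Series combination: Z_total = R + C = 1720 - j1911 Ω = 2571∠-48.0° Ω.
Step 4 — Power factor: PF = cos(φ) = Re(Z)/|Z| = 1720/2570.8 = 0.6691.
Step 5 — Type: Im(Z) = -1911 ⇒ leading (phase φ = -48.0°).

PF = 0.6691 (leading, φ = -48.0°)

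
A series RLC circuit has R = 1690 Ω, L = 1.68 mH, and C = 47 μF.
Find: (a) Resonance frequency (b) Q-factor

Step 1 — Resonance condition Im(Z)=0 gives ω₀ = 1/√(LC).
Step 2 — ω₀ = 1/√(0.00168·4.7e-05) = 3559 rad/s.
Step 3 — f₀ = ω₀/(2π) = 566.4 Hz.
Step 4 — Series Q: Q = ω₀L/R = 3559·0.00168/1690 = 0.003538.

(a) f₀ = 566.4 Hz  (b) Q = 0.003538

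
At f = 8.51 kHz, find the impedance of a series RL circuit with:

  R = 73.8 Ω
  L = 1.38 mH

Step 1 — Angular frequency: ω = 2π·f = 2π·8510 = 5.347e+04 rad/s.
Step 2 — Component impedances:
  R: Z = R = 73.8 Ω
  L: Z = jωL = j·5.347e+04·0.00138 = 0 + j73.79 Ω
Step 3 — Series combination: Z_total = R + L = 73.8 + j73.79 Ω = 104.4∠45.0° Ω.

Z = 73.8 + j73.79 Ω = 104.4∠45.0° Ω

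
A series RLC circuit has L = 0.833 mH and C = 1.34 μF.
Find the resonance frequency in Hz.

Step 1 — Resonance condition Im(Z)=0 gives ω₀ = 1/√(LC).
Step 2 — ω₀ = 1/√(0.000833·1.34e-06) = 2.993e+04 rad/s.
Step 3 — f₀ = ω₀/(2π) = 4764 Hz.

f₀ = 4764 Hz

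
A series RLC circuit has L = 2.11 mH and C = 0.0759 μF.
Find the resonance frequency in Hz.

Step 1 — Resonance condition Im(Z)=0 gives ω₀ = 1/√(LC).
Step 2 — ω₀ = 1/√(0.00211·7.59e-08) = 7.902e+04 rad/s.
Step 3 — f₀ = ω₀/(2π) = 1.258e+04 Hz.

f₀ = 1.258e+04 Hz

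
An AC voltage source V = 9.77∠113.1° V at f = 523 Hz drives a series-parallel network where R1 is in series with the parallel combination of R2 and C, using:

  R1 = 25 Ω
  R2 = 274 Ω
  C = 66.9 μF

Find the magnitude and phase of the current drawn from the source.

Step 1 — Angular frequency: ω = 2π·f = 2π·523 = 3286 rad/s.
Step 2 — Component impedances:
  R1: Z = R = 25 Ω
  R2: Z = R = 274 Ω
  C: Z = 1/(jωC) = -j/(ω·C) = 0 - j4.549 Ω
Step 3 — Parallel branch: R2 || C = 1/(1/R2 + 1/C) = 0.07549 - j4.547 Ω.
Step 4 — Series with R1: Z_total = R1 + (R2 || C) = 25.08 - j4.547 Ω = 25.48∠-10.3° Ω.
Step 5 — Source phasor: V = 9.77∠113.1° V = -3.833 + j8.987 V.
Step 6 — Ohm's law: I = V / Z_total = (-3.833 + j8.987) / (25.08 - j4.547) = -0.2109 + j0.3201 A.
Step 7 — Convert to polar: |I| = 0.3834 A, ∠I = 123.4°.

I = 0.3834∠123.4° A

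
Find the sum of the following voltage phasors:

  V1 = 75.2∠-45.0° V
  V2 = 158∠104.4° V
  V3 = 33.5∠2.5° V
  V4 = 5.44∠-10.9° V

Step 1 — Convert each phasor to rectangular form:
  V1 = 75.2·(cos(-45.0°) + j·sin(-45.0°)) = 53.17 - j53.17 V
  V2 = 158·(cos(104.4°) + j·sin(104.4°)) = -39.29 + j153 V
  V3 = 33.5·(cos(2.5°) + j·sin(2.5°)) = 33.47 + j1.461 V
  V4 = 5.44·(cos(-10.9°) + j·sin(-10.9°)) = 5.342 - j1.029 V
Step 2 — Sum components: V_total = 52.69 + j100.3 V.
Step 3 — Convert to polar: |V_total| = 113.3 V, ∠V_total = 62.3°.

V_total = 113.3∠62.3° V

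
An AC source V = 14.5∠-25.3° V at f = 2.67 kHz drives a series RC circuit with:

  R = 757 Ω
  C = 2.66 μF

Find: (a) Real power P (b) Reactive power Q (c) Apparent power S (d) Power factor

Step 1 — Angular frequency: ω = 2π·f = 2π·2670 = 1.678e+04 rad/s.
Step 2 — Component impedances:
  R: Z = R = 757 Ω
  C: Z = 1/(jωC) = -j/(ω·C) = 0 - j22.41 Ω
Step 3 — Series combination: Z_total = R + C = 757 - j22.41 Ω = 757.3∠-1.7° Ω.
Step 4 — Source phasor: V = 14.5∠-25.3° V = 13.11 - j6.197 V.
Step 5 — Current: I = V / Z = 0.01754 - j0.007666 A = 0.01915∠-23.6° A.
Step 6 — Complex power: S = V·I* = 0.2775 - j0.008215 VA.
Step 7 — Real power: P = Re(S) = 0.2775 W.
Step 8 — Reactive power: Q = Im(S) = -0.008215 VAR.
Step 9 — Apparent power: |S| = 0.2776 VA.
Step 10 — Power factor: PF = P/|S| = 0.9996 (leading).

(a) P = 0.2775 W  (b) Q = -0.008215 VAR  (c) S = 0.2776 VA  (d) PF = 0.9996 (leading)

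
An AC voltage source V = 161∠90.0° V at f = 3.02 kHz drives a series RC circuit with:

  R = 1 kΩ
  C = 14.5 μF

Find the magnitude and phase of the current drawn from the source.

Step 1 — Angular frequency: ω = 2π·f = 2π·3020 = 1.898e+04 rad/s.
Step 2 — Component impedances:
  R: Z = R = 1000 Ω
  C: Z = 1/(jωC) = -j/(ω·C) = 0 - j3.635 Ω
Step 3 — Series combination: Z_total = R + C = 1000 - j3.635 Ω = 1000∠-0.2° Ω.
Step 4 — Source phasor: V = 161∠90.0° V = 0 + j161 V.
Step 5 — Ohm's law: I = V / Z_total = (0 + j161) / (1000 - j3.635) = -0.0005851 + j0.161 A.
Step 6 — Convert to polar: |I| = 0.161 A, ∠I = 90.2°.

I = 0.161∠90.2° A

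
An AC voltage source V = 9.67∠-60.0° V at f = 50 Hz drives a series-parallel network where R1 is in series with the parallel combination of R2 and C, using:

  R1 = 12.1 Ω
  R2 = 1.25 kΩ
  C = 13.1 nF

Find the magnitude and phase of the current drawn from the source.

Step 1 — Angular frequency: ω = 2π·f = 2π·50 = 314.2 rad/s.
Step 2 — Component impedances:
  R1: Z = R = 12.1 Ω
  R2: Z = R = 1250 Ω
  C: Z = 1/(jωC) = -j/(ω·C) = 0 - j2.43e+05 Ω
Step 3 — Parallel branch: R2 || C = 1/(1/R2 + 1/C) = 1250 - j6.43 Ω.
Step 4 — Series with R1: Z_total = R1 + (R2 || C) = 1262 - j6.43 Ω = 1262∠-0.3° Ω.
Step 5 — Source phasor: V = 9.67∠-60.0° V = 4.835 - j8.374 V.
Step 6 — Ohm's law: I = V / Z_total = (4.835 - j8.374) / (1262 - j6.43) = 0.003865 - j0.006616 A.
Step 7 — Convert to polar: |I| = 0.007662 A, ∠I = -59.7°.

I = 0.007662∠-59.7° A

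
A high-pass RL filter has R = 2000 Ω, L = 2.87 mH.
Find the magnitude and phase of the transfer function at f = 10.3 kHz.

Step 1 — Angular frequency: ω = 2π·1.03e+04 = 6.472e+04 rad/s.
Step 2 — Transfer function: H(jω) = jωL/(R + jωL).
Step 3 — Numerator jωL = j·185.7; denominator R + jωL = 2000 + j185.7.
Step 4 — H = 0.008551 + j0.09207.
Step 5 — Magnitude: |H| = 0.09247 (-20.7 dB); phase: φ = 84.7°.

|H| = 0.09247 (-20.7 dB), φ = 84.7°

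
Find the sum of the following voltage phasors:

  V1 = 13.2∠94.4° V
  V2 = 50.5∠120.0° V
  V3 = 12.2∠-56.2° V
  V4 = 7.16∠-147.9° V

Step 1 — Convert each phasor to rectangular form:
  V1 = 13.2·(cos(94.4°) + j·sin(94.4°)) = -1.013 + j13.16 V
  V2 = 50.5·(cos(120.0°) + j·sin(120.0°)) = -25.25 + j43.73 V
  V3 = 12.2·(cos(-56.2°) + j·sin(-56.2°)) = 6.787 - j10.14 V
  V4 = 7.16·(cos(-147.9°) + j·sin(-147.9°)) = -6.065 - j3.805 V
Step 2 — Sum components: V_total = -25.54 + j42.95 V.
Step 3 — Convert to polar: |V_total| = 49.97 V, ∠V_total = 120.7°.

V_total = 49.97∠120.7° V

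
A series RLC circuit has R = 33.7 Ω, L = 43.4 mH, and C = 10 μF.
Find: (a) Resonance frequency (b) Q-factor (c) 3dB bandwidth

Step 1 — Resonance: ω₀ = 1/√(LC) = 1/√(0.0434·1e-05) = 1518 rad/s.
Step 2 — f₀ = ω₀/(2π) = 241.6 Hz.
Step 3 — Series Q: Q = ω₀L/R = 1518·0.0434/33.7 = 1.955.
Step 4 — Bandwidth: Δω = ω₀/Q = 776.5 rad/s; BW = Δω/(2π) = 123.6 Hz.

(a) f₀ = 241.6 Hz  (b) Q = 1.955  (c) BW = 123.6 Hz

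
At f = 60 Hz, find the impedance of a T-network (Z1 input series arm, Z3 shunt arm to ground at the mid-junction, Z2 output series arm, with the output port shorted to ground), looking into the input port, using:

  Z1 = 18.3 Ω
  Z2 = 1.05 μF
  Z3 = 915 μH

Step 1 — Angular frequency: ω = 2π·f = 2π·60 = 377 rad/s.
Step 2 — Component impedances:
  Z1: Z = R = 18.3 Ω
  Z2: Z = 1/(jωC) = -j/(ω·C) = 0 - j2526 Ω
  Z3: Z = jωL = j·377·0.000915 = 0 + j0.3449 Ω
Step 3 — With the output port shorted to ground, the output series arm Z2 runs from the junction to ground; the shunt arm Z3 also runs from the junction to ground. They appear in parallel: Z3 || Z2 = 0 + j0.345 Ω.
Step 4 — Series with input arm Z1: Z_in = Z1 + (Z3 || Z2) = 18.3 + j0.345 Ω = 18.3∠1.1° Ω.

Z = 18.3 + j0.345 Ω = 18.3∠1.1° Ω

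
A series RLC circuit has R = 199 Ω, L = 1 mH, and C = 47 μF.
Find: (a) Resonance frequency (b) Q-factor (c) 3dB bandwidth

Step 1 — Resonance condition Im(Z)=0 gives ω₀ = 1/√(LC).
Step 2 — ω₀ = 1/√(0.001·4.7e-05) = 4613 rad/s.
Step 3 — f₀ = ω₀/(2π) = 734.1 Hz.
Step 4 — Series Q: Q = ω₀L/R = 4613·0.001/199 = 0.02318.
Step 5 — 3dB bandwidth: Δω = ω₀/Q = 1.99e+05 rad/s; BW = Δω/(2π) = 3.167e+04 Hz.

(a) f₀ = 734.1 Hz  (b) Q = 0.02318  (c) BW = 3.167e+04 Hz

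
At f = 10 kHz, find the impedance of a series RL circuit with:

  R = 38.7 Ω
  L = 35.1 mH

Step 1 — Angular frequency: ω = 2π·f = 2π·1e+04 = 6.283e+04 rad/s.
Step 2 — Component impedances:
  R: Z = R = 38.7 Ω
  L: Z = jωL = j·6.283e+04·0.0351 = 0 + j2205 Ω
Step 3 — Series combination: Z_total = R + L = 38.7 + j2205 Ω = 2206∠89.0° Ω.

Z = 38.7 + j2205 Ω = 2206∠89.0° Ω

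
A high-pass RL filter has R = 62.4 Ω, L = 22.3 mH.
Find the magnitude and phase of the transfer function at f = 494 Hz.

Step 1 — Angular frequency: ω = 2π·494 = 3104 rad/s.
Step 2 — Transfer function: H(jω) = jωL/(R + jωL).
Step 3 — Numerator jωL = j·69.22; denominator R + jωL = 62.4 + j69.22.
Step 4 — H = 0.5517 + j0.4973.
Step 5 — Magnitude: |H| = 0.7427 (-2.6 dB); phase: φ = 42.0°.

|H| = 0.7427 (-2.6 dB), φ = 42.0°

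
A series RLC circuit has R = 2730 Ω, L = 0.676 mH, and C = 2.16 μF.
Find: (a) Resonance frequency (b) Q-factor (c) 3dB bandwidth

Step 1 — Resonance: ω₀ = 1/√(LC) = 1/√(0.000676·2.16e-06) = 2.617e+04 rad/s.
Step 2 — f₀ = ω₀/(2π) = 4165 Hz.
Step 3 — Series Q: Q = ω₀L/R = 2.617e+04·0.000676/2730 = 0.00648.
Step 4 — Bandwidth: Δω = ω₀/Q = 4.038e+06 rad/s; BW = Δω/(2π) = 6.427e+05 Hz.

(a) f₀ = 4165 Hz  (b) Q = 0.00648  (c) BW = 6.427e+05 Hz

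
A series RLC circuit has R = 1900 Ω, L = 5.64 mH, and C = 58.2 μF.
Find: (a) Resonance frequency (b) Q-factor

Step 1 — Resonance condition Im(Z)=0 gives ω₀ = 1/√(LC).
Step 2 — ω₀ = 1/√(0.00564·5.82e-05) = 1745 rad/s.
Step 3 — f₀ = ω₀/(2π) = 277.8 Hz.
Step 4 — Series Q: Q = ω₀L/R = 1745·0.00564/1900 = 0.005181.

(a) f₀ = 277.8 Hz  (b) Q = 0.005181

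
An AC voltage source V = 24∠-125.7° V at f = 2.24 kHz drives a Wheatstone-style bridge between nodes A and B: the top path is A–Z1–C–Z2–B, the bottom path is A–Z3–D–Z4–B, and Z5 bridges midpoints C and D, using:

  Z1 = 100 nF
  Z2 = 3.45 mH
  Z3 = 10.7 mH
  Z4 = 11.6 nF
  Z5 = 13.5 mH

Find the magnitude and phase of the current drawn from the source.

Step 1 — Angular frequency: ω = 2π·f = 2π·2240 = 1.407e+04 rad/s.
Step 2 — Component impedances:
  Z1: Z = 1/(jωC) = -j/(ω·C) = 0 - j710.5 Ω
  Z2: Z = jωL = j·1.407e+04·0.00345 = 0 + j48.56 Ω
  Z3: Z = jωL = j·1.407e+04·0.0107 = 0 + j150.6 Ω
  Z4: Z = 1/(jωC) = -j/(ω·C) = 0 - j6125 Ω
  Z5: Z = jωL = j·1.407e+04·0.0135 = 0 + j190 Ω
Step 3 — Bridge requires nodal analysis (the Z5 bridge couples midpoints C and D, so the two paths cannot be reduced to a simple series/parallel combination). Setting node B to ground and injecting 1 A at node A, the 3-node admittance system at A, C, D solves to V_A = Z_AB = 0 + j732.3 Ω = 732.3∠90.0° Ω.
Step 4 — Source phasor: V = 24∠-125.7° V = -14 - j19.49 V.
Step 5 — Ohm's law: I = V / Z_total = (-14 - j19.49) / (0 + j732.3) = -0.02661 + j0.01912 A.
Step 6 — Convert to polar: |I| = 0.03277 A, ∠I = 144.3°.

I = 0.03277∠144.3° A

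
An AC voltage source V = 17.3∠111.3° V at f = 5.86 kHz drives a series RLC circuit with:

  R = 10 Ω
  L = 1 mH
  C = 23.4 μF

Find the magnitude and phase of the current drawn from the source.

Step 1 — Angular frequency: ω = 2π·f = 2π·5860 = 3.682e+04 rad/s.
Step 2 — Component impedances:
  R: Z = R = 10 Ω
  L: Z = jωL = j·3.682e+04·0.001 = 0 + j36.82 Ω
  C: Z = 1/(jωC) = -j/(ω·C) = 0 - j1.161 Ω
Step 3 — Series combination: Z_total = R + L + C = 10 + j35.66 Ω = 37.03∠74.3° Ω.
Step 4 — Source phasor: V = 17.3∠111.3° V = -6.284 + j16.12 V.
Step 5 — Ohm's law: I = V / Z_total = (-6.284 + j16.12) / (10 + j35.66) = 0.3732 + j0.2809 A.
Step 6 — Convert to polar: |I| = 0.4671 A, ∠I = 37.0°.

I = 0.4671∠37.0° A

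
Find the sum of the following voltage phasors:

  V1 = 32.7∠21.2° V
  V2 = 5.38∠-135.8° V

Step 1 — Convert each phasor to rectangular form:
  V1 = 32.7·(cos(21.2°) + j·sin(21.2°)) = 30.49 + j11.83 V
  V2 = 5.38·(cos(-135.8°) + j·sin(-135.8°)) = -3.857 - j3.751 V
Step 2 — Sum components: V_total = 26.63 + j8.074 V.
Step 3 — Convert to polar: |V_total| = 27.83 V, ∠V_total = 16.9°.

V_total = 27.83∠16.9° V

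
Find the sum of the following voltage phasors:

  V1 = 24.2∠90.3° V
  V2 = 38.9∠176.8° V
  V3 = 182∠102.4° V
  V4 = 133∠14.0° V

Step 1 — Convert each phasor to rectangular form:
  V1 = 24.2·(cos(90.3°) + j·sin(90.3°)) = -0.1267 + j24.2 V
  V2 = 38.9·(cos(176.8°) + j·sin(176.8°)) = -38.84 + j2.171 V
  V3 = 182·(cos(102.4°) + j·sin(102.4°)) = -39.08 + j177.8 V
  V4 = 133·(cos(14.0°) + j·sin(14.0°)) = 129 + j32.18 V
Step 2 — Sum components: V_total = 51 + j236.3 V.
Step 3 — Convert to polar: |V_total| = 241.7 V, ∠V_total = 77.8°.

V_total = 241.7∠77.8° V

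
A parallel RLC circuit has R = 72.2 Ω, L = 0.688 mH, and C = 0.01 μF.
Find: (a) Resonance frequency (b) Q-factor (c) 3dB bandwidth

Step 1 — Resonance: ω₀ = 1/√(LC) = 1/√(0.000688·1e-08) = 3.812e+05 rad/s.
Step 2 — f₀ = ω₀/(2π) = 6.068e+04 Hz.
Step 3 — Parallel Q: Q = R/(ω₀L) = 72.2/(3.812e+05·0.000688) = 0.2753.
Step 4 — Bandwidth: Δω = ω₀/Q = 1.385e+06 rad/s; BW = Δω/(2π) = 2.204e+05 Hz.

(a) f₀ = 6.068e+04 Hz  (b) Q = 0.2753  (c) BW = 2.204e+05 Hz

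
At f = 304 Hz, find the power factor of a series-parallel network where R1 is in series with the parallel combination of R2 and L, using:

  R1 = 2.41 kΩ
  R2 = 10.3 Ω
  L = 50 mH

Step 1 — Angular frequency: ω = 2π·f = 2π·304 = 1910 rad/s.
Step 2 — Component impedances:
  R1: Z = R = 2410 Ω
  R2: Z = R = 10.3 Ω
  L: Z = jωL = j·1910·0.05 = 0 + j95.5 Ω
Step 3 — Parallel branch: R2 || L = 1/(1/R2 + 1/L) = 10.18 + j1.098 Ω.
Step 4 — Series with R1: Z_total = R1 + (R2 || L) = 2420 + j1.098 Ω = 2420∠0.0° Ω.
Step 5 — Power factor: PF = cos(φ) = Re(Z)/|Z| = 2420/2420 = 1.
Step 6 — Type: Im(Z) = 1.098 ⇒ lagging (phase φ = 0.0°).

PF = 1 (lagging, φ = 0.0°)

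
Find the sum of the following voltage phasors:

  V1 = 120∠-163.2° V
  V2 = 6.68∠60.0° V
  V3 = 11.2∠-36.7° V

Step 1 — Convert each phasor to rectangular form:
  V1 = 120·(cos(-163.2°) + j·sin(-163.2°)) = -114.9 - j34.68 V
  V2 = 6.68·(cos(60.0°) + j·sin(60.0°)) = 3.34 + j5.785 V
  V3 = 11.2·(cos(-36.7°) + j·sin(-36.7°)) = 8.98 - j6.693 V
Step 2 — Sum components: V_total = -102.6 - j35.59 V.
Step 3 — Convert to polar: |V_total| = 108.6 V, ∠V_total = -160.9°.

V_total = 108.6∠-160.9° V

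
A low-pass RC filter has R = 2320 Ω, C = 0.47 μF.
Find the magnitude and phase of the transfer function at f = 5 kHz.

Step 1 — Angular frequency: ω = 2π·5000 = 3.142e+04 rad/s.
Step 2 — Transfer function: H(jω) = 1/(1 + jωRC).
Step 3 — Denominator: 1 + jωRC = 1 + j·3.142e+04·2320·4.7e-07 = 1 + j34.26.
Step 4 — H = 0.0008514 - j0.02917.
Step 5 — Magnitude: |H| = 0.02918 (-30.7 dB); phase: φ = -88.3°.

|H| = 0.02918 (-30.7 dB), φ = -88.3°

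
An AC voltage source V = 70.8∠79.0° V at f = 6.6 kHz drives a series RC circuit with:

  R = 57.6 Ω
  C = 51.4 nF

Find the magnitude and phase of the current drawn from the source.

Step 1 — Angular frequency: ω = 2π·f = 2π·6600 = 4.147e+04 rad/s.
Step 2 — Component impedances:
  R: Z = R = 57.6 Ω
  C: Z = 1/(jωC) = -j/(ω·C) = 0 - j469.2 Ω
Step 3 — Series combination: Z_total = R + C = 57.6 - j469.2 Ω = 472.7∠-83.0° Ω.
Step 4 — Source phasor: V = 70.8∠79.0° V = 13.51 + j69.5 V.
Step 5 — Ohm's law: I = V / Z_total = (13.51 + j69.5) / (57.6 - j469.2) = -0.1425 + j0.04629 A.
Step 6 — Convert to polar: |I| = 0.1498 A, ∠I = 162.0°.

I = 0.1498∠162.0° A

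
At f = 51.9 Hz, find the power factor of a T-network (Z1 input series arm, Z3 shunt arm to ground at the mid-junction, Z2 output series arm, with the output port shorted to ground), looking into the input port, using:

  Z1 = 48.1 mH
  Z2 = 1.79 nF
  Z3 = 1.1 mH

Step 1 — Angular frequency: ω = 2π·f = 2π·51.9 = 326.1 rad/s.
Step 2 — Component impedances:
  Z1: Z = jωL = j·326.1·0.0481 = 0 + j15.69 Ω
  Z2: Z = 1/(jωC) = -j/(ω·C) = 0 - j1.713e+06 Ω
  Z3: Z = jωL = j·326.1·0.0011 = 0 + j0.3587 Ω
Step 3 — With the output port shorted to ground, the output series arm Z2 runs from the junction to ground; the shunt arm Z3 also runs from the junction to ground. They appear in parallel: Z3 || Z2 = 0 + j0.3587 Ω.
Step 4 — Series with input arm Z1: Z_in = Z1 + (Z3 || Z2) = 0 + j16.04 Ω = 16.04∠90.0° Ω.
Step 5 — Power factor: PF = cos(φ) = Re(Z)/|Z| = 0/16.04 = 0.
Step 6 — Type: Im(Z) = 16.04 ⇒ lagging (phase φ = 90.0°).

PF = 0 (lagging, φ = 90.0°)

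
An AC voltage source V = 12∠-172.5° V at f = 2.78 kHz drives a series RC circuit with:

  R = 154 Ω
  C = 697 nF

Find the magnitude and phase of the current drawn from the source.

Step 1 — Angular frequency: ω = 2π·f = 2π·2780 = 1.747e+04 rad/s.
Step 2 — Component impedances:
  R: Z = R = 154 Ω
  C: Z = 1/(jωC) = -j/(ω·C) = 0 - j82.14 Ω
Step 3 — Series combination: Z_total = R + C = 154 - j82.14 Ω = 174.5∠-28.1° Ω.
Step 4 — Source phasor: V = 12∠-172.5° V = -11.9 - j1.566 V.
Step 5 — Ohm's law: I = V / Z_total = (-11.9 - j1.566) / (154 - j82.14) = -0.05592 - j0.04 A.
Step 6 — Convert to polar: |I| = 0.06875 A, ∠I = -144.4°.

I = 0.06875∠-144.4° A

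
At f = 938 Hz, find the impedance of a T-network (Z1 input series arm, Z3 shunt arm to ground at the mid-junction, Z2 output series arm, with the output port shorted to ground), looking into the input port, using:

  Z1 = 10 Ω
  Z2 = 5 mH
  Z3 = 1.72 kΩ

Step 1 — Angular frequency: ω = 2π·f = 2π·938 = 5894 rad/s.
Step 2 — Component impedances:
  Z1: Z = R = 10 Ω
  Z2: Z = jωL = j·5894·0.005 = 0 + j29.47 Ω
  Z3: Z = R = 1720 Ω
Step 3 — With the output port shorted to ground, the output series arm Z2 runs from the junction to ground; the shunt arm Z3 also runs from the junction to ground. They appear in parallel: Z3 || Z2 = 0.5047 + j29.46 Ω.
Step 4 — Series with input arm Z1: Z_in = Z1 + (Z3 || Z2) = 10.5 + j29.46 Ω = 31.28∠70.4° Ω.

Z = 10.5 + j29.46 Ω = 31.28∠70.4° Ω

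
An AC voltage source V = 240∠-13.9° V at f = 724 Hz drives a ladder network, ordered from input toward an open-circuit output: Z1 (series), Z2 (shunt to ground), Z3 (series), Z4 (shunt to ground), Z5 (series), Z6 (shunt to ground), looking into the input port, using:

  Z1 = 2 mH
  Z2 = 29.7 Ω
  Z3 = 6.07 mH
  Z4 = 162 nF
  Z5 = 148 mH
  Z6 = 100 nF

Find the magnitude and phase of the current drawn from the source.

Step 1 — Angular frequency: ω = 2π·f = 2π·724 = 4549 rad/s.
Step 2 — Component impedances:
  Z1: Z = jωL = j·4549·0.002 = 0 + j9.098 Ω
  Z2: Z = R = 29.7 Ω
  Z3: Z = jωL = j·4549·0.00607 = 0 + j27.61 Ω
  Z4: Z = 1/(jωC) = -j/(ω·C) = 0 - j1357 Ω
  Z5: Z = jωL = j·4549·0.148 = 0 + j673.3 Ω
  Z6: Z = 1/(jωC) = -j/(ω·C) = 0 - j2198 Ω
Step 3 — Ladder network (open output): work backward from the far end, alternating series and parallel combinations. Z_in = 29.65 + j7.823 Ω = 30.66∠14.8° Ω.
Step 4 — Source phasor: V = 240∠-13.9° V = 233 - j57.65 V.
Step 5 — Ohm's law: I = V / Z_total = (233 - j57.65) / (29.65 + j7.823) = 6.867 - j3.757 A.
Step 6 — Convert to polar: |I| = 7.828 A, ∠I = -28.7°.

I = 7.828∠-28.7° A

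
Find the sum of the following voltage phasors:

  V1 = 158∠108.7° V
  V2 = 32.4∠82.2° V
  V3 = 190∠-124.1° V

Step 1 — Convert each phasor to rectangular form:
  V1 = 158·(cos(108.7°) + j·sin(108.7°)) = -50.66 + j149.7 V
  V2 = 32.4·(cos(82.2°) + j·sin(82.2°)) = 4.397 + j32.1 V
  V3 = 190·(cos(-124.1°) + j·sin(-124.1°)) = -106.5 - j157.3 V
Step 2 — Sum components: V_total = -152.8 + j24.43 V.
Step 3 — Convert to polar: |V_total| = 154.7 V, ∠V_total = 170.9°.

V_total = 154.7∠170.9° V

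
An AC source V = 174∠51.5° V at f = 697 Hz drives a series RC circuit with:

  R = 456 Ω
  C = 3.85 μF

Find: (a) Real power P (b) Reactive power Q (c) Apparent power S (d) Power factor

Step 1 — Angular frequency: ω = 2π·f = 2π·697 = 4379 rad/s.
Step 2 — Component impedances:
  R: Z = R = 456 Ω
  C: Z = 1/(jωC) = -j/(ω·C) = 0 - j59.31 Ω
Step 3 — Series combination: Z_total = R + C = 456 - j59.31 Ω = 459.8∠-7.4° Ω.
Step 4 — Source phasor: V = 174∠51.5° V = 108.3 + j136.2 V.
Step 5 — Current: I = V / Z = 0.1954 + j0.324 A = 0.3784∠58.9° A.
Step 6 — Complex power: S = V·I* = 65.29 - j8.492 VA.
Step 7 — Real power: P = Re(S) = 65.29 W.
Step 8 — Reactive power: Q = Im(S) = -8.492 VAR.
Step 9 — Apparent power: |S| = 65.84 VA.
Step 10 — Power factor: PF = P/|S| = 0.9916 (leading).

(a) P = 65.29 W  (b) Q = -8.492 VAR  (c) S = 65.84 VA  (d) PF = 0.9916 (leading)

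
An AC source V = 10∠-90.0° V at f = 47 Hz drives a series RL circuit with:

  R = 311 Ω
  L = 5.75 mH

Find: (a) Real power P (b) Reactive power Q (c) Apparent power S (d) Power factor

Step 1 — Angular frequency: ω = 2π·f = 2π·47 = 295.3 rad/s.
Step 2 — Component impedances:
  R: Z = R = 311 Ω
  L: Z = jωL = j·295.3·0.00575 = 0 + j1.698 Ω
Step 3 — Series combination: Z_total = R + L = 311 + j1.698 Ω = 311∠0.3° Ω.
Step 4 — Source phasor: V = 10∠-90.0° V = 0 - j10 V.
Step 5 — Current: I = V / Z = -0.0001756 - j0.03215 A = 0.03215∠-90.3° A.
Step 6 — Complex power: S = V·I* = 0.3215 + j0.001756 VA.
Step 7 — Real power: P = Re(S) = 0.3215 W.
Step 8 — Reactive power: Q = Im(S) = 0.001756 VAR.
Step 9 — Apparent power: |S| = 0.3215 VA.
Step 10 — Power factor: PF = P/|S| = 1 (lagging).

(a) P = 0.3215 W  (b) Q = 0.001756 VAR  (c) S = 0.3215 VA  (d) PF = 1 (lagging)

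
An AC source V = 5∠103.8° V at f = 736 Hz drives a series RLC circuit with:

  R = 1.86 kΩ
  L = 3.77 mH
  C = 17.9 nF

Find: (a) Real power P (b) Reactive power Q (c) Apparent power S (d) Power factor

Step 1 — Angular frequency: ω = 2π·f = 2π·736 = 4624 rad/s.
Step 2 — Component impedances:
  R: Z = R = 1860 Ω
  L: Z = jωL = j·4624·0.00377 = 0 + j17.43 Ω
  C: Z = 1/(jωC) = -j/(ω·C) = 0 - j1.208e+04 Ω
Step 3 — Series combination: Z_total = R + L + C = 1860 - j1.206e+04 Ω = 1.221e+04∠-81.2° Ω.
Step 4 — Source phasor: V = 5∠103.8° V = -1.193 + j4.856 V.
Step 5 — Current: I = V / Z = -0.0004081 - j3.595e-05 A = 0.0004096∠-175.0° A.
Step 6 — Complex power: S = V·I* = 0.0003121 - j0.002024 VA.
Step 7 — Real power: P = Re(S) = 0.0003121 W.
Step 8 — Reactive power: Q = Im(S) = -0.002024 VAR.
Step 9 — Apparent power: |S| = 0.002048 VA.
Step 10 — Power factor: PF = P/|S| = 0.1524 (leading).

(a) P = 0.0003121 W  (b) Q = -0.002024 VAR  (c) S = 0.002048 VA  (d) PF = 0.1524 (leading)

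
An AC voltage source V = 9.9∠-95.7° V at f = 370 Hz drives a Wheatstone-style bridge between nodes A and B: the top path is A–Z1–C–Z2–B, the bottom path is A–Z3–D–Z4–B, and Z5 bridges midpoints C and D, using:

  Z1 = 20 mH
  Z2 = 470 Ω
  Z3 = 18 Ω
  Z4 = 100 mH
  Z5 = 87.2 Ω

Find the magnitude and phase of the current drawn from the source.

Step 1 — Angular frequency: ω = 2π·f = 2π·370 = 2325 rad/s.
Step 2 — Component impedances:
  Z1: Z = jωL = j·2325·0.02 = 0 + j46.5 Ω
  Z2: Z = R = 470 Ω
  Z3: Z = R = 18 Ω
  Z4: Z = jωL = j·2325·0.1 = 0 + j232.5 Ω
  Z5: Z = R = 87.2 Ω
Step 3 — Bridge requires nodal analysis (the Z5 bridge couples midpoints C and D, so the two paths cannot be reduced to a simple series/parallel combination). Setting node B to ground and injecting 1 A at node A, the 3-node admittance system at A, C, D solves to V_A = Z_AB = 92.01 + j182.2 Ω = 204.2∠63.2° Ω.
Step 4 — Source phasor: V = 9.9∠-95.7° V = -0.9833 - j9.851 V.
Step 5 — Ohm's law: I = V / Z_total = (-0.9833 - j9.851) / (92.01 + j182.2) = -0.04525 - j0.01745 A.
Step 6 — Convert to polar: |I| = 0.04849 A, ∠I = -158.9°.

I = 0.04849∠-158.9° A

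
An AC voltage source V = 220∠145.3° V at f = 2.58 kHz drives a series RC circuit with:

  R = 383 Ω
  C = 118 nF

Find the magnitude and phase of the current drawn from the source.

Step 1 — Angular frequency: ω = 2π·f = 2π·2580 = 1.621e+04 rad/s.
Step 2 — Component impedances:
  R: Z = R = 383 Ω
  C: Z = 1/(jωC) = -j/(ω·C) = 0 - j522.8 Ω
Step 3 — Series combination: Z_total = R + C = 383 - j522.8 Ω = 648.1∠-53.8° Ω.
Step 4 — Source phasor: V = 220∠145.3° V = -180.9 + j125.2 V.
Step 5 — Ohm's law: I = V / Z_total = (-180.9 + j125.2) / (383 - j522.8) = -0.3208 - j0.1109 A.
Step 6 — Convert to polar: |I| = 0.3395 A, ∠I = -160.9°.

I = 0.3395∠-160.9° A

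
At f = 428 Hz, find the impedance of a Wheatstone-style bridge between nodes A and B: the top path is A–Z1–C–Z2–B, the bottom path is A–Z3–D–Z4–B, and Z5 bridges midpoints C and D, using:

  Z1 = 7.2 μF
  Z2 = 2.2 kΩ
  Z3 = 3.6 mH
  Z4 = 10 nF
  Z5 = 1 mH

Step 1 — Angular frequency: ω = 2π·f = 2π·428 = 2689 rad/s.
Step 2 — Component impedances:
  Z1: Z = 1/(jωC) = -j/(ω·C) = 0 - j51.65 Ω
  Z2: Z = R = 2200 Ω
  Z3: Z = jωL = j·2689·0.0036 = 0 + j9.681 Ω
  Z4: Z = 1/(jωC) = -j/(ω·C) = 0 - j3.719e+04 Ω
  Z5: Z = jωL = j·2689·0.001 = 0 + j2.689 Ω
Step 3 — Bridge requires nodal analysis (the Z5 bridge couples midpoints C and D, so the two paths cannot be reduced to a simple series/parallel combination). Setting node B to ground and injecting 1 A at node A, the 3-node admittance system at A, C, D solves to V_A = Z_AB = 2193 - j113.5 Ω = 2196∠-3.0° Ω.

Z = 2193 - j113.5 Ω = 2196∠-3.0° Ω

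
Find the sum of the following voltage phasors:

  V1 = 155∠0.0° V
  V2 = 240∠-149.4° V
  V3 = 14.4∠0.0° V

Step 1 — Convert each phasor to rectangular form:
  V1 = 155·(cos(0.0°) + j·sin(0.0°)) = 155 V
  V2 = 240·(cos(-149.4°) + j·sin(-149.4°)) = -206.6 - j122.2 V
  V3 = 14.4·(cos(0.0°) + j·sin(0.0°)) = 14.4 V
Step 2 — Sum components: V_total = -37.18 - j122.2 V.
Step 3 — Convert to polar: |V_total| = 127.7 V, ∠V_total = -106.9°.

V_total = 127.7∠-106.9° V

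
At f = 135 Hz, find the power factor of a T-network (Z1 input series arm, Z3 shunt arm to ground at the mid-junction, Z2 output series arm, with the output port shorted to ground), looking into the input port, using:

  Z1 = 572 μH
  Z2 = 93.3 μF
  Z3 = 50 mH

Step 1 — Angular frequency: ω = 2π·f = 2π·135 = 848.2 rad/s.
Step 2 — Component impedances:
  Z1: Z = jωL = j·848.2·0.000572 = 0 + j0.4852 Ω
  Z2: Z = 1/(jωC) = -j/(ω·C) = 0 - j12.64 Ω
  Z3: Z = jωL = j·848.2·0.05 = 0 + j42.41 Ω
Step 3 — With the output port shorted to ground, the output series arm Z2 runs from the junction to ground; the shunt arm Z3 also runs from the junction to ground. They appear in parallel: Z3 || Z2 = 0 - j18 Ω.
Step 4 — Series with input arm Z1: Z_in = Z1 + (Z3 || Z2) = 0 - j17.51 Ω = 17.51∠-90.0° Ω.
Step 5 — Power factor: PF = cos(φ) = Re(Z)/|Z| = 0/17.51 = 0.
Step 6 — Type: Im(Z) = -17.51 ⇒ leading (phase φ = -90.0°).

PF = 0 (leading, φ = -90.0°)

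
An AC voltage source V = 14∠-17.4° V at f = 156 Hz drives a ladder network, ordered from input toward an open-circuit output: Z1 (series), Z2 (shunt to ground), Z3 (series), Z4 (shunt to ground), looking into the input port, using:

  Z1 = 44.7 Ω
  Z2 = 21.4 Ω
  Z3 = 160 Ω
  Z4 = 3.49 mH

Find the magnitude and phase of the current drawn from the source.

Step 1 — Angular frequency: ω = 2π·f = 2π·156 = 980.2 rad/s.
Step 2 — Component impedances:
  Z1: Z = R = 44.7 Ω
  Z2: Z = R = 21.4 Ω
  Z3: Z = R = 160 Ω
  Z4: Z = jωL = j·980.2·0.00349 = 0 + j3.421 Ω
Step 3 — Ladder network (open output): work backward from the far end, alternating series and parallel combinations. Z_in = 63.58 + j0.04759 Ω = 63.58∠0.0° Ω.
Step 4 — Source phasor: V = 14∠-17.4° V = 13.36 - j4.187 V.
Step 5 — Ohm's law: I = V / Z_total = (13.36 - j4.187) / (63.58 + j0.04759) = 0.2101 - j0.06601 A.
Step 6 — Convert to polar: |I| = 0.2202 A, ∠I = -17.4°.

I = 0.2202∠-17.4° A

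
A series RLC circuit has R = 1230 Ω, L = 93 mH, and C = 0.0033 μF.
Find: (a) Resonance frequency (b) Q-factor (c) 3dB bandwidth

Step 1 — Resonance condition Im(Z)=0 gives ω₀ = 1/√(LC).
Step 2 — ω₀ = 1/√(0.093·3.3e-09) = 5.708e+04 rad/s.
Step 3 — f₀ = ω₀/(2π) = 9085 Hz.
Step 4 — Series Q: Q = ω₀L/R = 5.708e+04·0.093/1230 = 4.316.
Step 5 — 3dB bandwidth: Δω = ω₀/Q = 1.323e+04 rad/s; BW = Δω/(2π) = 2105 Hz.

(a) f₀ = 9085 Hz  (b) Q = 4.316  (c) BW = 2105 Hz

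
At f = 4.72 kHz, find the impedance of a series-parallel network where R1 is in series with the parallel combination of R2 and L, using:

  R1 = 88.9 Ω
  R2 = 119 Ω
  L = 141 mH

Step 1 — Angular frequency: ω = 2π·f = 2π·4720 = 2.966e+04 rad/s.
Step 2 — Component impedances:
  R1: Z = R = 88.9 Ω
  R2: Z = R = 119 Ω
  L: Z = jωL = j·2.966e+04·0.141 = 0 + j4182 Ω
Step 3 — Parallel branch: R2 || L = 1/(1/R2 + 1/L) = 118.9 + j3.384 Ω.
Step 4 — Series with R1: Z_total = R1 + (R2 || L) = 207.8 + j3.384 Ω = 207.8∠0.9° Ω.

Z = 207.8 + j3.384 Ω = 207.8∠0.9° Ω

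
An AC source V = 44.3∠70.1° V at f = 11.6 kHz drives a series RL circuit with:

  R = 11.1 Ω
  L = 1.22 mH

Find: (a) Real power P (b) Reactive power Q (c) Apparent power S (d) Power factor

Step 1 — Angular frequency: ω = 2π·f = 2π·1.16e+04 = 7.288e+04 rad/s.
Step 2 — Component impedances:
  R: Z = R = 11.1 Ω
  L: Z = jωL = j·7.288e+04·0.00122 = 0 + j88.92 Ω
Step 3 — Series combination: Z_total = R + L = 11.1 + j88.92 Ω = 89.61∠82.9° Ω.
Step 4 — Source phasor: V = 44.3∠70.1° V = 15.08 + j41.65 V.
Step 5 — Current: I = V / Z = 0.4821 - j0.1094 A = 0.4944∠-12.8° A.
Step 6 — Complex power: S = V·I* = 2.713 + j21.73 VA.
Step 7 — Real power: P = Re(S) = 2.713 W.
Step 8 — Reactive power: Q = Im(S) = 21.73 VAR.
Step 9 — Apparent power: |S| = 21.9 VA.
Step 10 — Power factor: PF = P/|S| = 0.1239 (lagging).

(a) P = 2.713 W  (b) Q = 21.73 VAR  (c) S = 21.9 VA  (d) PF = 0.1239 (lagging)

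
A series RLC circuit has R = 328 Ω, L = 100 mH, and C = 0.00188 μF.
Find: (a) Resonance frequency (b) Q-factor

Step 1 — Resonance condition Im(Z)=0 gives ω₀ = 1/√(LC).
Step 2 — ω₀ = 1/√(0.1·1.88e-09) = 7.293e+04 rad/s.
Step 3 — f₀ = ω₀/(2π) = 1.161e+04 Hz.
Step 4 — Series Q: Q = ω₀L/R = 7.293e+04·0.1/328 = 22.24.

(a) f₀ = 1.161e+04 Hz  (b) Q = 22.24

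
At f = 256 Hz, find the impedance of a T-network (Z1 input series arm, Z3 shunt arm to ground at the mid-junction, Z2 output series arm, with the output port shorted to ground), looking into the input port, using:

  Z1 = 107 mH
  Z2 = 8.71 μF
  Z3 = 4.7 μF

Step 1 — Angular frequency: ω = 2π·f = 2π·256 = 1608 rad/s.
Step 2 — Component impedances:
  Z1: Z = jωL = j·1608·0.107 = 0 + j172.1 Ω
  Z2: Z = 1/(jωC) = -j/(ω·C) = 0 - j71.38 Ω
  Z3: Z = 1/(jωC) = -j/(ω·C) = 0 - j132.3 Ω
Step 3 — With the output port shorted to ground, the output series arm Z2 runs from the junction to ground; the shunt arm Z3 also runs from the junction to ground. They appear in parallel: Z3 || Z2 = 0 - j46.36 Ω.
Step 4 — Series with input arm Z1: Z_in = Z1 + (Z3 || Z2) = 0 + j125.7 Ω = 125.7∠90.0° Ω.

Z = 0 + j125.7 Ω = 125.7∠90.0° Ω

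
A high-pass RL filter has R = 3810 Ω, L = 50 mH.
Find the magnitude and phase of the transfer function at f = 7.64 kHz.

Step 1 — Angular frequency: ω = 2π·7640 = 4.8e+04 rad/s.
Step 2 — Transfer function: H(jω) = jωL/(R + jωL).
Step 3 — Numerator jωL = j·2400; denominator R + jωL = 3810 + j2400.
Step 4 — H = 0.2841 + j0.451.
Step 5 — Magnitude: |H| = 0.533 (-5.5 dB); phase: φ = 57.8°.

|H| = 0.533 (-5.5 dB), φ = 57.8°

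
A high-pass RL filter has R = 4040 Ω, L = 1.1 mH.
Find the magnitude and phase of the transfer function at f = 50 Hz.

Step 1 — Angular frequency: ω = 2π·50 = 314.2 rad/s.
Step 2 — Transfer function: H(jω) = jωL/(R + jωL).
Step 3 — Numerator jωL = j·0.3456; denominator R + jωL = 4040 + j0.3456.
Step 4 — H = 7.317e-09 + j8.554e-05.
Step 5 — Magnitude: |H| = 8.554e-05 (-81.4 dB); phase: φ = 90.0°.

|H| = 8.554e-05 (-81.4 dB), φ = 90.0°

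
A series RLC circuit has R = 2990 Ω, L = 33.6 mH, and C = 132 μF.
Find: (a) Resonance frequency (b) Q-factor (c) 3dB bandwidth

Step 1 — Resonance: ω₀ = 1/√(LC) = 1/√(0.0336·0.000132) = 474.8 rad/s.
Step 2 — f₀ = ω₀/(2π) = 75.57 Hz.
Step 3 — Series Q: Q = ω₀L/R = 474.8·0.0336/2990 = 0.005336.
Step 4 — Bandwidth: Δω = ω₀/Q = 8.899e+04 rad/s; BW = Δω/(2π) = 1.416e+04 Hz.

(a) f₀ = 75.57 Hz  (b) Q = 0.005336  (c) BW = 1.416e+04 Hz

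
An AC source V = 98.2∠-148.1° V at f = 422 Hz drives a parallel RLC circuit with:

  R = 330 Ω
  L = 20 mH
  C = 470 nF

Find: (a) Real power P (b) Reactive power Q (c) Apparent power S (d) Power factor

Step 1 — Angular frequency: ω = 2π·f = 2π·422 = 2652 rad/s.
Step 2 — Component impedances:
  R: Z = R = 330 Ω
  L: Z = jωL = j·2652·0.02 = 0 + j53.03 Ω
  C: Z = 1/(jωC) = -j/(ω·C) = 0 - j802.4 Ω
Step 3 — Parallel combination: 1/Z_total = 1/R + 1/L + 1/C; Z_total = 9.49 + j55.15 Ω = 55.96∠80.2° Ω.
Step 4 — Source phasor: V = 98.2∠-148.1° V = -83.37 - j51.89 V.
Step 5 — Current: I = V / Z = -1.167 + j1.311 A = 1.755∠131.7° A.
Step 6 — Complex power: S = V·I* = 29.22 + j169.8 VA.
Step 7 — Real power: P = Re(S) = 29.22 W.
Step 8 — Reactive power: Q = Im(S) = 169.8 VAR.
Step 9 — Apparent power: |S| = 172.3 VA.
Step 10 — Power factor: PF = P/|S| = 0.1696 (lagging).

(a) P = 29.22 W  (b) Q = 169.8 VAR  (c) S = 172.3 VA  (d) PF = 0.1696 (lagging)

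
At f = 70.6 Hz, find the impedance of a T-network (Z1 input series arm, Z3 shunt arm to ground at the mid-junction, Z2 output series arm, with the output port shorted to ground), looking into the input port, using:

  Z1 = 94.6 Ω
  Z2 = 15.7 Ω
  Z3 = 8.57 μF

Step 1 — Angular frequency: ω = 2π·f = 2π·70.6 = 443.6 rad/s.
Step 2 — Component impedances:
  Z1: Z = R = 94.6 Ω
  Z2: Z = R = 15.7 Ω
  Z3: Z = 1/(jωC) = -j/(ω·C) = 0 - j263 Ω
Step 3 — With the output port shorted to ground, the output series arm Z2 runs from the junction to ground; the shunt arm Z3 also runs from the junction to ground. They appear in parallel: Z3 || Z2 = 15.64 - j0.9337 Ω.
Step 4 — Series with input arm Z1: Z_in = Z1 + (Z3 || Z2) = 110.2 - j0.9337 Ω = 110.2∠-0.5° Ω.

Z = 110.2 - j0.9337 Ω = 110.2∠-0.5° Ω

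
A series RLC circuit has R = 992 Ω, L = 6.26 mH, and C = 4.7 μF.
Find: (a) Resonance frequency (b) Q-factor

Step 1 — Resonance condition Im(Z)=0 gives ω₀ = 1/√(LC).
Step 2 — ω₀ = 1/√(0.00626·4.7e-06) = 5830 rad/s.
Step 3 — f₀ = ω₀/(2π) = 927.9 Hz.
Step 4 — Series Q: Q = ω₀L/R = 5830·0.00626/992 = 0.03679.

(a) f₀ = 927.9 Hz  (b) Q = 0.03679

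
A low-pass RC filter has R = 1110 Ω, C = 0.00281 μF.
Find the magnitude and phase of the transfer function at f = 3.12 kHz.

Step 1 — Angular frequency: ω = 2π·3120 = 1.96e+04 rad/s.
Step 2 — Transfer function: H(jω) = 1/(1 + jωRC).
Step 3 — Denominator: 1 + jωRC = 1 + j·1.96e+04·1110·2.81e-09 = 1 + j0.06115.
Step 4 — H = 0.9963 - j0.06092.
Step 5 — Magnitude: |H| = 0.9981 (-0.0 dB); phase: φ = -3.5°.

|H| = 0.9981 (-0.0 dB), φ = -3.5°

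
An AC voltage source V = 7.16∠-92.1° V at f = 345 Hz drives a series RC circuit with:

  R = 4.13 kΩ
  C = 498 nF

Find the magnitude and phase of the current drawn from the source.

Step 1 — Angular frequency: ω = 2π·f = 2π·345 = 2168 rad/s.
Step 2 — Component impedances:
  R: Z = R = 4130 Ω
  C: Z = 1/(jωC) = -j/(ω·C) = 0 - j926.3 Ω
Step 3 — Series combination: Z_total = R + C = 4130 - j926.3 Ω = 4233∠-12.6° Ω.
Step 4 — Source phasor: V = 7.16∠-92.1° V = -0.2624 - j7.155 V.
Step 5 — Ohm's law: I = V / Z_total = (-0.2624 - j7.155) / (4130 - j926.3) = 0.0003095 - j0.001663 A.
Step 6 — Convert to polar: |I| = 0.001692 A, ∠I = -79.5°.

I = 0.001692∠-79.5° A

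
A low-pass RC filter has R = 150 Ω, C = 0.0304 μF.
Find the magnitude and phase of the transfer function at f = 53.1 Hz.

Step 1 — Angular frequency: ω = 2π·53.1 = 333.6 rad/s.
Step 2 — Transfer function: H(jω) = 1/(1 + jωRC).
Step 3 — Denominator: 1 + jωRC = 1 + j·333.6·150·3.04e-08 = 1 + j0.001521.
Step 4 — H = 1 - j0.001521.
Step 5 — Magnitude: |H| = 1 (-0.0 dB); phase: φ = -0.1°.

|H| = 1 (-0.0 dB), φ = -0.1°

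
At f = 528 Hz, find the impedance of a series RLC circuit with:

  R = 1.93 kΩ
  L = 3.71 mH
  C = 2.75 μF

Step 1 — Angular frequency: ω = 2π·f = 2π·528 = 3318 rad/s.
Step 2 — Component impedances:
  R: Z = R = 1930 Ω
  L: Z = jωL = j·3318·0.00371 = 0 + j12.31 Ω
  C: Z = 1/(jωC) = -j/(ω·C) = 0 - j109.6 Ω
Step 3 — Series combination: Z_total = R + L + C = 1930 - j97.3 Ω = 1932∠-2.9° Ω.

Z = 1930 - j97.3 Ω = 1932∠-2.9° Ω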